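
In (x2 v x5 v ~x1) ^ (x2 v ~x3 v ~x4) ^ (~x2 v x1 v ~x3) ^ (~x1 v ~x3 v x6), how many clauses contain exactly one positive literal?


A definite clause has exactly one positive literal.
Clause 1: 2 positive -> not definite
Clause 2: 1 positive -> definite
Clause 3: 1 positive -> definite
Clause 4: 1 positive -> definite
Definite clause count = 3.

3


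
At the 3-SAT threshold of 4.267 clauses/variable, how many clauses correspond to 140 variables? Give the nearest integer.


The 3-SAT phase transition occurs at approximately 4.267 clauses per variable.
m = 4.267 * 140 = 597.38.
Rounded to nearest integer: 597.

597


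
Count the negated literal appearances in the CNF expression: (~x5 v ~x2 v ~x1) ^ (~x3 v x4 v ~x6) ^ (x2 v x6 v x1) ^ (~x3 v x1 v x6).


Scan each clause for negated literals.
Clause 1: 3 negative; Clause 2: 2 negative; Clause 3: 0 negative; Clause 4: 1 negative.
Total negative literal occurrences = 6.

6


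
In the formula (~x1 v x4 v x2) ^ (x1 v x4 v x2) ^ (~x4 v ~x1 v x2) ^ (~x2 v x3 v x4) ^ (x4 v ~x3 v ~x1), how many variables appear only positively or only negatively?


A pure literal appears in only one polarity across all clauses.
No pure literals found.
Count = 0.

0


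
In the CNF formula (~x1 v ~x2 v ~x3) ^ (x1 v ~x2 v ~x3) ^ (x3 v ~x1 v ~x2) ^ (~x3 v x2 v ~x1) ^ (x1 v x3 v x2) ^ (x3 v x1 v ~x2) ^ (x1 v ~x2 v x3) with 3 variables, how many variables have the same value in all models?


Find all satisfying assignments: 2 model(s).
Check which variables have the same value in every model.
Fixed variables: x2=F.
Backbone size = 1.

1


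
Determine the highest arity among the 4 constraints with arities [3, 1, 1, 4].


The arities are: 3, 1, 1, 4.
Scan for the maximum value.
Maximum arity = 4.

4


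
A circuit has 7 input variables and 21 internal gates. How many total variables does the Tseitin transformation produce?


The Tseitin transformation introduces one auxiliary variable per gate.
Total variables = inputs + gates = 7 + 21 = 28.

28


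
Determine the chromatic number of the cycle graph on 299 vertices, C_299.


An odd cycle cannot be 2-colored: alternating two colors around the cycle returns to the start with a conflict.
Since 299 is odd, three colors are required (and three suffice).
Chromatic number = 3.

3


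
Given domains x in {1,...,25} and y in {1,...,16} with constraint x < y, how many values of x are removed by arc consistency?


For the constraint x < y, x needs a supporting value in y's domain.
x can be at most 15 (one less than y's maximum).
Valid x values from domain: 15 out of 25.
Pruned = 25 - 15 = 10.

10


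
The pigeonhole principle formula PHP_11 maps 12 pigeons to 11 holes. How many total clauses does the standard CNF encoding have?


The PHP encoding has two parts:
1) At-least-one-hole clauses: 12 (one per pigeon, each with 11 literals).
2) At-most-one-pigeon-per-hole clauses: 11 holes * C(12,2) = 11 * 66 = 726.
Total clauses = 12 + 726 = 738.

738


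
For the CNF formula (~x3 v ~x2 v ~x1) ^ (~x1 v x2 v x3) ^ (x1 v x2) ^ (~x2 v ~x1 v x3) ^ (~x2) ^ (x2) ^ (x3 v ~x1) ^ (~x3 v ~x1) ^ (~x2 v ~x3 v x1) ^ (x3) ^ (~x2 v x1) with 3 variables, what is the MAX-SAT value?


Enumerate all 8 truth assignments.
For each, count how many of the 11 clauses are satisfied.
The formula is not fully satisfiable, so the maximum is below 11.
Maximum simultaneously satisfiable clauses = 9.

9


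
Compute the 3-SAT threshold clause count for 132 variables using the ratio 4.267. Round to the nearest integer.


The 3-SAT phase transition occurs at approximately 4.267 clauses per variable.
m = 4.267 * 132 = 563.244.
Rounded to nearest integer: 563.

563


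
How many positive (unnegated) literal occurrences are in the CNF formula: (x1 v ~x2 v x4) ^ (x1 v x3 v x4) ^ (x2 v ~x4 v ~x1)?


Scan each clause for unnegated literals.
Clause 1: 2 positive; Clause 2: 3 positive; Clause 3: 1 positive.
Total positive literal occurrences = 6.

6


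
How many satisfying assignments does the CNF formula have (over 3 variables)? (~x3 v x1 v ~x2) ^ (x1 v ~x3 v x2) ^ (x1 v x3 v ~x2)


Enumerate all 8 truth assignments over 3 variables.
Test each against every clause.
Satisfying assignments found: 5.

5


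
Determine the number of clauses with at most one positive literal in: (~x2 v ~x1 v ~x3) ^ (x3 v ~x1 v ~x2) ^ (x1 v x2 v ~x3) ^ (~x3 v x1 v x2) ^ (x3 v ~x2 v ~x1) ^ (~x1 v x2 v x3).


A Horn clause has at most one positive literal.
Clause 1: 0 positive lit(s) -> Horn
Clause 2: 1 positive lit(s) -> Horn
Clause 3: 2 positive lit(s) -> not Horn
Clause 4: 2 positive lit(s) -> not Horn
Clause 5: 1 positive lit(s) -> Horn
Clause 6: 2 positive lit(s) -> not Horn
Total Horn clauses = 3.

3


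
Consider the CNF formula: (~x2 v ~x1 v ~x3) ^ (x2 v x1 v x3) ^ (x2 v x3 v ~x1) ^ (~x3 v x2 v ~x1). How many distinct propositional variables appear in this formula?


Identify each distinct variable in the formula.
Variables found: x1, x2, x3.
Total distinct variables = 3.

3


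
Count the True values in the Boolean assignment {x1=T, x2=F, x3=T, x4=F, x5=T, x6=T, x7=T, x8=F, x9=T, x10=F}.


The weight is the number of variables assigned True.
True variables: x1, x3, x5, x6, x7, x9.
Weight = 6.

6


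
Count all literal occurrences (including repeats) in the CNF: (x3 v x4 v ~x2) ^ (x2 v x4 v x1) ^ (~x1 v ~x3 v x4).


Clause lengths: 3, 3, 3.
Sum = 3 + 3 + 3 = 9.

9


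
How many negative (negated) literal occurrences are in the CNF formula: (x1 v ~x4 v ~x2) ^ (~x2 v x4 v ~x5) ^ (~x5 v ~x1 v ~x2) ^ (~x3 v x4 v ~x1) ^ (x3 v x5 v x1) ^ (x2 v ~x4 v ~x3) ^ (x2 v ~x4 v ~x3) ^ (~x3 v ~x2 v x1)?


Scan each clause for negated literals.
Clause 1: 2 negative; Clause 2: 2 negative; Clause 3: 3 negative; Clause 4: 2 negative; Clause 5: 0 negative; Clause 6: 2 negative; Clause 7: 2 negative; Clause 8: 2 negative.
Total negative literal occurrences = 15.

15


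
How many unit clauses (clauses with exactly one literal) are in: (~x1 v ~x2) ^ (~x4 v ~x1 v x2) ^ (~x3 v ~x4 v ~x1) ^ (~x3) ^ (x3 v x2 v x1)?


A unit clause contains exactly one literal.
Unit clauses found: (~x3).
Count = 1.

1


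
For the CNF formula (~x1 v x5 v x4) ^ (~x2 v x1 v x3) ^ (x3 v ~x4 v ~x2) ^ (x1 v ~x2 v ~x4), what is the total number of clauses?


Each group enclosed in parentheses joined by ^ is one clause.
Counting the conjuncts: 4 clauses.

4


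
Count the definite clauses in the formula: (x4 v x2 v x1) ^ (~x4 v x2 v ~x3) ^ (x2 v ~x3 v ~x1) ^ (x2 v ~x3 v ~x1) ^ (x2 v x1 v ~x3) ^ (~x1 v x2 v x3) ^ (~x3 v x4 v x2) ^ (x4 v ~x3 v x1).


A definite clause has exactly one positive literal.
Clause 1: 3 positive -> not definite
Clause 2: 1 positive -> definite
Clause 3: 1 positive -> definite
Clause 4: 1 positive -> definite
Clause 5: 2 positive -> not definite
Clause 6: 2 positive -> not definite
Clause 7: 2 positive -> not definite
Clause 8: 2 positive -> not definite
Definite clause count = 3.

3


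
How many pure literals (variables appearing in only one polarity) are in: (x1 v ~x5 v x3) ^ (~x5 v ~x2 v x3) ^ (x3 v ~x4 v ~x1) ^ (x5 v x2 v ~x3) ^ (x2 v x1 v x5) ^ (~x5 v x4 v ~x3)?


A pure literal appears in only one polarity across all clauses.
No pure literals found.
Count = 0.

0


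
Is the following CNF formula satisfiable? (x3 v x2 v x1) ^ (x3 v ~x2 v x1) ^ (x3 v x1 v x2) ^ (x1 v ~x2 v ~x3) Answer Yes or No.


Check all 8 possible truth assignments.
Number of satisfying assignments found: 5.
The formula is satisfiable.

Yes


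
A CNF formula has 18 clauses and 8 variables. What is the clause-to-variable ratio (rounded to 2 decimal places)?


Clause-to-variable ratio = clauses / variables.
18 / 8 = 2.25.

2.25


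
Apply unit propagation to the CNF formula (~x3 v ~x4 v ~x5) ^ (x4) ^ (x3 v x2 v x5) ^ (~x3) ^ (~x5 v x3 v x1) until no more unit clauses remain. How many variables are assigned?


Unit propagation repeatedly assigns the literal in any unit clause, then simplifies.
Assignments in order: x4 = T, x3 = F.
No further unit clauses remain.
Total variables assigned = 2.

2


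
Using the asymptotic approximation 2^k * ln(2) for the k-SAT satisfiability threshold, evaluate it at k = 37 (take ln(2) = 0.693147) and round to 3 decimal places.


Using the asymptotic formula: threshold ~ 2^k * ln(2).
2^37 = 137438953472.
137438953472 * 0.693147 = 95265398282.256.

95265398282.256


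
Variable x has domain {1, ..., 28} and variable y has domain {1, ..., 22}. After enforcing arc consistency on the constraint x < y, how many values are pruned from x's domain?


For the constraint x < y, x needs a supporting value in y's domain.
x can be at most 21 (one less than y's maximum).
Valid x values from domain: 21 out of 28.
Pruned = 28 - 21 = 7.

7


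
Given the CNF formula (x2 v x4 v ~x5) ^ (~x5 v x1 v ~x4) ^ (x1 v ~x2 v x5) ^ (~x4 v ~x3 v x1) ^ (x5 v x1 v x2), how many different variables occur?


Identify each distinct variable in the formula.
Variables found: x1, x2, x3, x4, x5.
Total distinct variables = 5.

5


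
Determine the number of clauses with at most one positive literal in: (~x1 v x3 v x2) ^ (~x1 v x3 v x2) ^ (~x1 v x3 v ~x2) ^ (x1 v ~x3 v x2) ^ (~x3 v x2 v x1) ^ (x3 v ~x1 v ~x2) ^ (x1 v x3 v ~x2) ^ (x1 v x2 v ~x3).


A Horn clause has at most one positive literal.
Clause 1: 2 positive lit(s) -> not Horn
Clause 2: 2 positive lit(s) -> not Horn
Clause 3: 1 positive lit(s) -> Horn
Clause 4: 2 positive lit(s) -> not Horn
Clause 5: 2 positive lit(s) -> not Horn
Clause 6: 1 positive lit(s) -> Horn
Clause 7: 2 positive lit(s) -> not Horn
Clause 8: 2 positive lit(s) -> not Horn
Total Horn clauses = 2.

2


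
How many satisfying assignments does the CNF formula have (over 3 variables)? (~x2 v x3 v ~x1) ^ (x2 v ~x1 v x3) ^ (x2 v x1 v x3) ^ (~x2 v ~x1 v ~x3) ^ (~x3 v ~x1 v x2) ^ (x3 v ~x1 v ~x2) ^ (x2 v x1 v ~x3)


Enumerate all 8 truth assignments over 3 variables.
Test each against every clause.
Satisfying assignments found: 2.

2


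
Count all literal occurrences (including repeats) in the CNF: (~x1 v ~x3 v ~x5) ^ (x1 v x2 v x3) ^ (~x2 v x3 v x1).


Clause lengths: 3, 3, 3.
Sum = 3 + 3 + 3 = 9.

9


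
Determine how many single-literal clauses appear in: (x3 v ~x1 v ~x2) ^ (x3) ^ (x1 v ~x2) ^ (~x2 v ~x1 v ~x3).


A unit clause contains exactly one literal.
Unit clauses found: (x3).
Count = 1.

1


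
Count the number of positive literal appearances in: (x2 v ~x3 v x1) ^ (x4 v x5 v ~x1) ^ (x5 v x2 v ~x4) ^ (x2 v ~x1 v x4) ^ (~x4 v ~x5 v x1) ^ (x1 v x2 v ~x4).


Scan each clause for unnegated literals.
Clause 1: 2 positive; Clause 2: 2 positive; Clause 3: 2 positive; Clause 4: 2 positive; Clause 5: 1 positive; Clause 6: 2 positive.
Total positive literal occurrences = 11.

11


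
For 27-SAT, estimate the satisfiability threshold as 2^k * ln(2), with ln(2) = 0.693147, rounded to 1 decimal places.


Using the asymptotic formula: threshold ~ 2^k * ln(2).
2^27 = 134217728.
134217728 * 0.693147 = 93032615.5.

93032615.5


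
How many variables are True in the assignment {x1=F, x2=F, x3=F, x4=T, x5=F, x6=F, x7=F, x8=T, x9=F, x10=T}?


The weight is the number of variables assigned True.
True variables: x4, x8, x10.
Weight = 3.

3


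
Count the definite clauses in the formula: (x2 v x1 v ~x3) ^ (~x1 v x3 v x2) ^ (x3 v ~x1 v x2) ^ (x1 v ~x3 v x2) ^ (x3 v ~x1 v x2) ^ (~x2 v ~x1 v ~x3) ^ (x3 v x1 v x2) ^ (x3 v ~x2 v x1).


A definite clause has exactly one positive literal.
Clause 1: 2 positive -> not definite
Clause 2: 2 positive -> not definite
Clause 3: 2 positive -> not definite
Clause 4: 2 positive -> not definite
Clause 5: 2 positive -> not definite
Clause 6: 0 positive -> not definite
Clause 7: 3 positive -> not definite
Clause 8: 2 positive -> not definite
Definite clause count = 0.

0


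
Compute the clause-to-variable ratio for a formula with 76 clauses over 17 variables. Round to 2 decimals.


Clause-to-variable ratio = clauses / variables.
76 / 17 = 4.47.

4.47


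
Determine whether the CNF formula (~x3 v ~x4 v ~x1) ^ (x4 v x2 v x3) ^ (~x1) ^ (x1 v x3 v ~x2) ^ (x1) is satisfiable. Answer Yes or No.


Check all 16 possible truth assignments.
Number of satisfying assignments found: 0.
The formula is unsatisfiable.

No


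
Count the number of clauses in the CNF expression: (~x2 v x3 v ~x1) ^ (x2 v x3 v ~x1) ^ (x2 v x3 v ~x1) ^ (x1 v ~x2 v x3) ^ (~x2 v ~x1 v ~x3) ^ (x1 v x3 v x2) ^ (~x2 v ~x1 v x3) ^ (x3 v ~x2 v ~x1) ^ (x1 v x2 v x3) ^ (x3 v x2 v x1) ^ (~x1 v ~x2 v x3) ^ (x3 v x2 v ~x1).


Each group enclosed in parentheses joined by ^ is one clause.
Counting the conjuncts: 12 clauses.

12


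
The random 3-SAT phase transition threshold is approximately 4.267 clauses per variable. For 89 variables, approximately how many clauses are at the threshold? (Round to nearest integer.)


The 3-SAT phase transition occurs at approximately 4.267 clauses per variable.
m = 4.267 * 89 = 379.763.
Rounded to nearest integer: 380.

380


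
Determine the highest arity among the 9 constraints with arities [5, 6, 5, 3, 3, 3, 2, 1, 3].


The arities are: 5, 6, 5, 3, 3, 3, 2, 1, 3.
Scan for the maximum value.
Maximum arity = 6.

6


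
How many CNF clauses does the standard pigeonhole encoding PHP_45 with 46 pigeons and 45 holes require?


The PHP encoding has two parts:
1) At-least-one-hole clauses: 46 (one per pigeon, each with 45 literals).
2) At-most-one-pigeon-per-hole clauses: 45 holes * C(46,2) = 45 * 1035 = 46575.
Total clauses = 46 + 46575 = 46621.

46621


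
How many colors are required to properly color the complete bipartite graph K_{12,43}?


K_{12,43} is bipartite by definition: the two parts are independent sets, with every edge crossing between them.
Color all vertices in one part with color 1 and all vertices in the other part with color 2.
Since the graph has at least one edge, one color does not suffice.
Chromatic number = 2.

2


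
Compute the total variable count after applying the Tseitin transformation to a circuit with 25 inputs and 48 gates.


The Tseitin transformation introduces one auxiliary variable per gate.
Total variables = inputs + gates = 25 + 48 = 73.

73


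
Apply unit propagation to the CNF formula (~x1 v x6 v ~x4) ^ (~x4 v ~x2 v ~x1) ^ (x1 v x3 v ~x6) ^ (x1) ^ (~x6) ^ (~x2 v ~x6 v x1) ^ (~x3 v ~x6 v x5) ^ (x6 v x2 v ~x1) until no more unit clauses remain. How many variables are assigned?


Unit propagation repeatedly assigns the literal in any unit clause, then simplifies.
Assignments in order: x1 = T, x6 = F, x4 = F, x2 = T.
No further unit clauses remain.
Total variables assigned = 4.

4


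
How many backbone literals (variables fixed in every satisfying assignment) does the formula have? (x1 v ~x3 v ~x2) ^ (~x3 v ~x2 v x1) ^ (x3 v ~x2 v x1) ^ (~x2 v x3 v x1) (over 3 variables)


Find all satisfying assignments: 6 model(s).
Check which variables have the same value in every model.
No variable is fixed across all models.
Backbone size = 0.

0


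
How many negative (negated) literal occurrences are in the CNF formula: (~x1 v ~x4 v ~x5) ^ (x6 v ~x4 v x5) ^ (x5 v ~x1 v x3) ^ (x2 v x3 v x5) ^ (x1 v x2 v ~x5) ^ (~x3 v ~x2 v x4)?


Scan each clause for negated literals.
Clause 1: 3 negative; Clause 2: 1 negative; Clause 3: 1 negative; Clause 4: 0 negative; Clause 5: 1 negative; Clause 6: 2 negative.
Total negative literal occurrences = 8.

8


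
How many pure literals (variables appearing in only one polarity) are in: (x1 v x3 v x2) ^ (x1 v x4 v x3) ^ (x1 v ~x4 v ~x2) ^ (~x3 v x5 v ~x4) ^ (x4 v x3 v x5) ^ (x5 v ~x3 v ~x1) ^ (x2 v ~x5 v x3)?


A pure literal appears in only one polarity across all clauses.
No pure literals found.
Count = 0.

0


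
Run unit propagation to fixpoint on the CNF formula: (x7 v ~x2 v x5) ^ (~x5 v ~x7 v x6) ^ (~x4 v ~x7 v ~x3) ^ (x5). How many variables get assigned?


Unit propagation repeatedly assigns the literal in any unit clause, then simplifies.
Assignments in order: x5 = T.
No further unit clauses remain.
Total variables assigned = 1.

1


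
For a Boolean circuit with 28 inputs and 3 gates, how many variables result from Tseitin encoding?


The Tseitin transformation introduces one auxiliary variable per gate.
Total variables = inputs + gates = 28 + 3 = 31.

31


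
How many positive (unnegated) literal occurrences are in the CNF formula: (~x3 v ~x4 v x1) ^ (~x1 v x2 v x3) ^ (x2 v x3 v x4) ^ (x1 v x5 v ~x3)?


Scan each clause for unnegated literals.
Clause 1: 1 positive; Clause 2: 2 positive; Clause 3: 3 positive; Clause 4: 2 positive.
Total positive literal occurrences = 8.

8


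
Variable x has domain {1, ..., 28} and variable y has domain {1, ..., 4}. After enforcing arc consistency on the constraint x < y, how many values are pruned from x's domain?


For the constraint x < y, x needs a supporting value in y's domain.
x can be at most 3 (one less than y's maximum).
Valid x values from domain: 3 out of 28.
Pruned = 28 - 3 = 25.

25


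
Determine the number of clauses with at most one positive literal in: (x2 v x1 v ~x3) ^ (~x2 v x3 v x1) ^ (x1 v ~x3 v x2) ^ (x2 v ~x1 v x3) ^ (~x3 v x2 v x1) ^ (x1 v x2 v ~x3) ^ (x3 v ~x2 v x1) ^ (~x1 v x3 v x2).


A Horn clause has at most one positive literal.
Clause 1: 2 positive lit(s) -> not Horn
Clause 2: 2 positive lit(s) -> not Horn
Clause 3: 2 positive lit(s) -> not Horn
Clause 4: 2 positive lit(s) -> not Horn
Clause 5: 2 positive lit(s) -> not Horn
Clause 6: 2 positive lit(s) -> not Horn
Clause 7: 2 positive lit(s) -> not Horn
Clause 8: 2 positive lit(s) -> not Horn
Total Horn clauses = 0.

0


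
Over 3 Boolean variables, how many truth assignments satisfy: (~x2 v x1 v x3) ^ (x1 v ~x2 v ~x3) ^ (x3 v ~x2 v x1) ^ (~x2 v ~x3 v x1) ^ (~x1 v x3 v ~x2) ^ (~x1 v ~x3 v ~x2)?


Enumerate all 8 truth assignments over 3 variables.
Test each against every clause.
Satisfying assignments found: 4.

4


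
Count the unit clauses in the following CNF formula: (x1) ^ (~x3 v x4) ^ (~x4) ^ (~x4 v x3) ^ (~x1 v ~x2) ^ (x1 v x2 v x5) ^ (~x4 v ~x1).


A unit clause contains exactly one literal.
Unit clauses found: (x1), (~x4).
Count = 2.

2


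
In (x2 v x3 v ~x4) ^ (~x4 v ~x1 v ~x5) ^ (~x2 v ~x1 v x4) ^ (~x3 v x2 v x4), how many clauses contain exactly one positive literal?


A definite clause has exactly one positive literal.
Clause 1: 2 positive -> not definite
Clause 2: 0 positive -> not definite
Clause 3: 1 positive -> definite
Clause 4: 2 positive -> not definite
Definite clause count = 1.

1


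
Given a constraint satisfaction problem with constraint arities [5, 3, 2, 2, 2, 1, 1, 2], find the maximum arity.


The arities are: 5, 3, 2, 2, 2, 1, 1, 2.
Scan for the maximum value.
Maximum arity = 5.

5


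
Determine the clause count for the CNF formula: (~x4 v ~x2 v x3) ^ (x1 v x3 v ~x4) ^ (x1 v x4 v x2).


Each group enclosed in parentheses joined by ^ is one clause.
Counting the conjuncts: 3 clauses.

3


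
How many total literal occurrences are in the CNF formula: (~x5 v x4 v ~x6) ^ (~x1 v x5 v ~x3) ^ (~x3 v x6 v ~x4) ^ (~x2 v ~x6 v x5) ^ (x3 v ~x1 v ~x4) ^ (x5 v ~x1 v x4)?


Clause lengths: 3, 3, 3, 3, 3, 3.
Sum = 3 + 3 + 3 + 3 + 3 + 3 = 18.

18


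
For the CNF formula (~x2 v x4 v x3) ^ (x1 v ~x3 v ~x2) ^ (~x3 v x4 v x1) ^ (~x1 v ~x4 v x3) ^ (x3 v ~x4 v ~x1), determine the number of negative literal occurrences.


Scan each clause for negated literals.
Clause 1: 1 negative; Clause 2: 2 negative; Clause 3: 1 negative; Clause 4: 2 negative; Clause 5: 2 negative.
Total negative literal occurrences = 8.

8


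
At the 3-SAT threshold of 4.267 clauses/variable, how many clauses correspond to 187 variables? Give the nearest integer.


The 3-SAT phase transition occurs at approximately 4.267 clauses per variable.
m = 4.267 * 187 = 797.929.
Rounded to nearest integer: 798.

798


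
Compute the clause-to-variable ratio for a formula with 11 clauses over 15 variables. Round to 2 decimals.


Clause-to-variable ratio = clauses / variables.
11 / 15 = 0.73.

0.73


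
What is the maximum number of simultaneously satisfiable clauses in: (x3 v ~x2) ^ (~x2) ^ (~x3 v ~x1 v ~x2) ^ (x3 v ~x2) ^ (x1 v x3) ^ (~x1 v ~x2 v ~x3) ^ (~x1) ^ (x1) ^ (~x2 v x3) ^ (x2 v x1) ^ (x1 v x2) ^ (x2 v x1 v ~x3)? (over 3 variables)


Enumerate all 8 truth assignments.
For each, count how many of the 12 clauses are satisfied.
The formula is not fully satisfiable, so the maximum is below 12.
Maximum simultaneously satisfiable clauses = 11.

11


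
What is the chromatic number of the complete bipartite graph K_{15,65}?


K_{15,65} is bipartite by definition: the two parts are independent sets, with every edge crossing between them.
Color all vertices in one part with color 1 and all vertices in the other part with color 2.
Since the graph has at least one edge, one color does not suffice.
Chromatic number = 2.

2


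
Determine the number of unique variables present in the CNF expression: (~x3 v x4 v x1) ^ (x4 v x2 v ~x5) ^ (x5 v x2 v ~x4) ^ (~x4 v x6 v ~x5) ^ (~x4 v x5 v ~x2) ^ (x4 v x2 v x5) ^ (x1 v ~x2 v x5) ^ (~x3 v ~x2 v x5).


Identify each distinct variable in the formula.
Variables found: x1, x2, x3, x4, x5, x6.
Total distinct variables = 6.

6


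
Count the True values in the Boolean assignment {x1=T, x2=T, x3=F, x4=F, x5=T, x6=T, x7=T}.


The weight is the number of variables assigned True.
True variables: x1, x2, x5, x6, x7.
Weight = 5.

5


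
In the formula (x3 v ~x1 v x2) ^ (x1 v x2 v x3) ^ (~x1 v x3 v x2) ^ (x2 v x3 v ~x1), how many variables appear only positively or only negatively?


A pure literal appears in only one polarity across all clauses.
Pure literals: x2 (positive only), x3 (positive only).
Count = 2.

2


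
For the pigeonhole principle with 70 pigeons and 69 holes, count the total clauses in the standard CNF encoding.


The PHP encoding has two parts:
1) At-least-one-hole clauses: 70 (one per pigeon, each with 69 literals).
2) At-most-one-pigeon-per-hole clauses: 69 holes * C(70,2) = 69 * 2415 = 166635.
Total clauses = 70 + 166635 = 166705.

166705


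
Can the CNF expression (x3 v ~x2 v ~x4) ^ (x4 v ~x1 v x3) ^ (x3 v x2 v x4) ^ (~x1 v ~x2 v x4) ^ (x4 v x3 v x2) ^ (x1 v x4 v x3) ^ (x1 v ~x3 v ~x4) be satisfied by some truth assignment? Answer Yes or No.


Check all 16 possible truth assignments.
Number of satisfying assignments found: 7.
The formula is satisfiable.

Yes


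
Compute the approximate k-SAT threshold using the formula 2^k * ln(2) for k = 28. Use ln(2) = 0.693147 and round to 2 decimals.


Using the asymptotic formula: threshold ~ 2^k * ln(2).
2^28 = 268435456.
268435456 * 0.693147 = 186065231.02.

186065231.02


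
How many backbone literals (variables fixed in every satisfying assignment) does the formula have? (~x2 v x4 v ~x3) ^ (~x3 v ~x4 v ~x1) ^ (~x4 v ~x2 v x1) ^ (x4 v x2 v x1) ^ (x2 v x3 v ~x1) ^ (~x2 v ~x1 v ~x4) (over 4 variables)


Find all satisfying assignments: 5 model(s).
Check which variables have the same value in every model.
No variable is fixed across all models.
Backbone size = 0.

0


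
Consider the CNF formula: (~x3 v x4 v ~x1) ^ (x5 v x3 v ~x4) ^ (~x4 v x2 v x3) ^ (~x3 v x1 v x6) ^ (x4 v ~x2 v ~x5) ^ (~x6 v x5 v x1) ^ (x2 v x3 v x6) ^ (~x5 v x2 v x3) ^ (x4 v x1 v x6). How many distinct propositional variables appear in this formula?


Identify each distinct variable in the formula.
Variables found: x1, x2, x3, x4, x5, x6.
Total distinct variables = 6.

6


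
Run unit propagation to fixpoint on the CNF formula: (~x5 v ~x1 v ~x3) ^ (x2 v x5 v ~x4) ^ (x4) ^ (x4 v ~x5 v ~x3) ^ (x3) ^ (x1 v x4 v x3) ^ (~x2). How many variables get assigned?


Unit propagation repeatedly assigns the literal in any unit clause, then simplifies.
Assignments in order: x4 = T, x3 = T, x2 = F, x5 = T, x1 = F.
No further unit clauses remain.
Total variables assigned = 5.

5


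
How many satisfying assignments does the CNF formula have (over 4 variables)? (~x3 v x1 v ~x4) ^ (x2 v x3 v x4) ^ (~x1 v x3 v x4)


Enumerate all 16 truth assignments over 4 variables.
Test each against every clause.
Satisfying assignments found: 11.

11


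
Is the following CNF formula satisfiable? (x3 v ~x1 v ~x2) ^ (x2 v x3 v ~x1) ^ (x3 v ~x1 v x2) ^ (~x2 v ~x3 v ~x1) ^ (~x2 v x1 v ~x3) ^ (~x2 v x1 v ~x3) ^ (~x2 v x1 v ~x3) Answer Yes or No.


Check all 8 possible truth assignments.
Number of satisfying assignments found: 4.
The formula is satisfiable.

Yes


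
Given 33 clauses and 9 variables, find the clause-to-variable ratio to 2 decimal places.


Clause-to-variable ratio = clauses / variables.
33 / 9 = 3.67.

3.67


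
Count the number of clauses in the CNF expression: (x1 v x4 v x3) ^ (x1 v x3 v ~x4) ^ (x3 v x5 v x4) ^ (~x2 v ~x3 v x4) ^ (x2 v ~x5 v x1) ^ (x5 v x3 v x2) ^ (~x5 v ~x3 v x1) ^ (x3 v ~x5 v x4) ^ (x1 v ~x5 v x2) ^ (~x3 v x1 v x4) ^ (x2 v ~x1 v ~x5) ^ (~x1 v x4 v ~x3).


Each group enclosed in parentheses joined by ^ is one clause.
Counting the conjuncts: 12 clauses.

12


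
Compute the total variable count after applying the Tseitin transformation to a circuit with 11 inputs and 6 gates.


The Tseitin transformation introduces one auxiliary variable per gate.
Total variables = inputs + gates = 11 + 6 = 17.

17


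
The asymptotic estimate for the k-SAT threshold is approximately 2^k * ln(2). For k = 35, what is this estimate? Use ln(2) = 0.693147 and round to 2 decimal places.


Using the asymptotic formula: threshold ~ 2^k * ln(2).
2^35 = 34359738368.
34359738368 * 0.693147 = 23816349570.56.

23816349570.56


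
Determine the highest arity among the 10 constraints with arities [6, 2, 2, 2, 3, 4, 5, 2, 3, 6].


The arities are: 6, 2, 2, 2, 3, 4, 5, 2, 3, 6.
Scan for the maximum value.
Maximum arity = 6.

6


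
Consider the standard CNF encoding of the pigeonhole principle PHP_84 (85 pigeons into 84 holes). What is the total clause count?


The PHP encoding has two parts:
1) At-least-one-hole clauses: 85 (one per pigeon, each with 84 literals).
2) At-most-one-pigeon-per-hole clauses: 84 holes * C(85,2) = 84 * 3570 = 299880.
Total clauses = 85 + 299880 = 299965.

299965


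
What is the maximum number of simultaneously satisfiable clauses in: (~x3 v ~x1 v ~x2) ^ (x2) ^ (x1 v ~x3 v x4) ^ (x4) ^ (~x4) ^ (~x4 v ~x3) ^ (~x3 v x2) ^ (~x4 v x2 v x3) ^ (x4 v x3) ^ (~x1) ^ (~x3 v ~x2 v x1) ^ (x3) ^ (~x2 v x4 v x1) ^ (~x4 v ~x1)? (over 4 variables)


Enumerate all 16 truth assignments.
For each, count how many of the 14 clauses are satisfied.
The formula is not fully satisfiable, so the maximum is below 14.
Maximum simultaneously satisfiable clauses = 12.

12


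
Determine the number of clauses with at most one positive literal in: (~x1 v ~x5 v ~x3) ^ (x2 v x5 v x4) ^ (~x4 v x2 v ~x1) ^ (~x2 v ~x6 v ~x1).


A Horn clause has at most one positive literal.
Clause 1: 0 positive lit(s) -> Horn
Clause 2: 3 positive lit(s) -> not Horn
Clause 3: 1 positive lit(s) -> Horn
Clause 4: 0 positive lit(s) -> Horn
Total Horn clauses = 3.

3


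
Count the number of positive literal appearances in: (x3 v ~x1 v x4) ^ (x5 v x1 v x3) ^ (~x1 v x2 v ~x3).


Scan each clause for unnegated literals.
Clause 1: 2 positive; Clause 2: 3 positive; Clause 3: 1 positive.
Total positive literal occurrences = 6.

6


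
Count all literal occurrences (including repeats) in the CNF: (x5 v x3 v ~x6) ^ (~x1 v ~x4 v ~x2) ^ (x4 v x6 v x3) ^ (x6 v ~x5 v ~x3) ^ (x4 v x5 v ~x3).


Clause lengths: 3, 3, 3, 3, 3.
Sum = 3 + 3 + 3 + 3 + 3 = 15.

15


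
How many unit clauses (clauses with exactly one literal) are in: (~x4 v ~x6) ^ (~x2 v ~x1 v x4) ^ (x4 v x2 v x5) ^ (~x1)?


A unit clause contains exactly one literal.
Unit clauses found: (~x1).
Count = 1.

1


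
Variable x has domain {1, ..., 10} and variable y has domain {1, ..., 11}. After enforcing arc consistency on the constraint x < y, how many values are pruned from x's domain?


For the constraint x < y, x needs a supporting value in y's domain.
x can be at most 10 (one less than y's maximum).
Valid x values from domain: 10 out of 10.
Pruned = 10 - 10 = 0.

0


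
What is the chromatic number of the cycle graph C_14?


A cycle on an even number of vertices is bipartite: alternate two colors around the cycle.
Since 14 is even, two colors suffice, and at least two are needed because the graph has edges.
Chromatic number = 2.

2


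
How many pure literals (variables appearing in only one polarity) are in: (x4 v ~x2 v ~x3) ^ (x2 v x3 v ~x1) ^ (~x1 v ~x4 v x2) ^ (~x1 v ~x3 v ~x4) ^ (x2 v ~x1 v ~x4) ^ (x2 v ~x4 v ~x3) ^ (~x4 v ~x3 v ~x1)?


A pure literal appears in only one polarity across all clauses.
Pure literals: x1 (negative only).
Count = 1.

1


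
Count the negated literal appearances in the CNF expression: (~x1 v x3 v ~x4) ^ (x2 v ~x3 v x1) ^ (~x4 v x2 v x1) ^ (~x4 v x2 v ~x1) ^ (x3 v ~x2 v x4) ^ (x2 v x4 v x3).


Scan each clause for negated literals.
Clause 1: 2 negative; Clause 2: 1 negative; Clause 3: 1 negative; Clause 4: 2 negative; Clause 5: 1 negative; Clause 6: 0 negative.
Total negative literal occurrences = 7.

7


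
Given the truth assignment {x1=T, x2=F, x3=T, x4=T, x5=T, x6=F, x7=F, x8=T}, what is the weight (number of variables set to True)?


The weight is the number of variables assigned True.
True variables: x1, x3, x4, x5, x8.
Weight = 5.

5


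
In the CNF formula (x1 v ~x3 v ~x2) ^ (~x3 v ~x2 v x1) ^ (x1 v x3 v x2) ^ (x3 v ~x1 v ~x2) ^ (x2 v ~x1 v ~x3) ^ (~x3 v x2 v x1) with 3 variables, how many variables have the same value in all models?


Find all satisfying assignments: 3 model(s).
Check which variables have the same value in every model.
No variable is fixed across all models.
Backbone size = 0.

0


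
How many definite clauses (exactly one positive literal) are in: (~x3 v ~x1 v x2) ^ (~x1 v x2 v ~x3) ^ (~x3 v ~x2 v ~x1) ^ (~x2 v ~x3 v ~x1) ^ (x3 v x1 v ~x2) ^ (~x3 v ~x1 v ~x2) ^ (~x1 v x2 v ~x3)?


A definite clause has exactly one positive literal.
Clause 1: 1 positive -> definite
Clause 2: 1 positive -> definite
Clause 3: 0 positive -> not definite
Clause 4: 0 positive -> not definite
Clause 5: 2 positive -> not definite
Clause 6: 0 positive -> not definite
Clause 7: 1 positive -> definite
Definite clause count = 3.

3


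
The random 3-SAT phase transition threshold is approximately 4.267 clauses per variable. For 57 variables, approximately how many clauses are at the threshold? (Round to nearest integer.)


The 3-SAT phase transition occurs at approximately 4.267 clauses per variable.
m = 4.267 * 57 = 243.219.
Rounded to nearest integer: 243.

243


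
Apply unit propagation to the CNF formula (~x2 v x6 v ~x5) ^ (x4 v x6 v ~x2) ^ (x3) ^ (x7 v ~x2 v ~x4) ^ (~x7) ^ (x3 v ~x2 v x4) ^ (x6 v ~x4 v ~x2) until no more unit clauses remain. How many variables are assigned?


Unit propagation repeatedly assigns the literal in any unit clause, then simplifies.
Assignments in order: x3 = T, x7 = F.
No further unit clauses remain.
Total variables assigned = 2.

2


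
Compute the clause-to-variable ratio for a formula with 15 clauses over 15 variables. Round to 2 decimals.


Clause-to-variable ratio = clauses / variables.
15 / 15 = 1.0.

1.0


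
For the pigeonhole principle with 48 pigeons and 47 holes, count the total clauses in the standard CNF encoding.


The PHP encoding has two parts:
1) At-least-one-hole clauses: 48 (one per pigeon, each with 47 literals).
2) At-most-one-pigeon-per-hole clauses: 47 holes * C(48,2) = 47 * 1128 = 53016.
Total clauses = 48 + 53016 = 53064.

53064


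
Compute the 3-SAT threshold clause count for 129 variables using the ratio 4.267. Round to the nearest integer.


The 3-SAT phase transition occurs at approximately 4.267 clauses per variable.
m = 4.267 * 129 = 550.443.
Rounded to nearest integer: 550.

550


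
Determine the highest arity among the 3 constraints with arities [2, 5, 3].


The arities are: 2, 5, 3.
Scan for the maximum value.
Maximum arity = 5.

5


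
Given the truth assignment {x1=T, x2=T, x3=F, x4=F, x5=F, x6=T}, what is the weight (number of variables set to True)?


The weight is the number of variables assigned True.
True variables: x1, x2, x6.
Weight = 3.

3


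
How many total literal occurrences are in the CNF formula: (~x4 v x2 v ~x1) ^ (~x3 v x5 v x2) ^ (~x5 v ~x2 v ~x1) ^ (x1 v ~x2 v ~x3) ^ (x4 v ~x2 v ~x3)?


Clause lengths: 3, 3, 3, 3, 3.
Sum = 3 + 3 + 3 + 3 + 3 = 15.

15


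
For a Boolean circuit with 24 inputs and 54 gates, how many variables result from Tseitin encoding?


The Tseitin transformation introduces one auxiliary variable per gate.
Total variables = inputs + gates = 24 + 54 = 78.

78


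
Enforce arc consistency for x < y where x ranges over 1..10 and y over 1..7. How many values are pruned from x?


For the constraint x < y, x needs a supporting value in y's domain.
x can be at most 6 (one less than y's maximum).
Valid x values from domain: 6 out of 10.
Pruned = 10 - 6 = 4.

4


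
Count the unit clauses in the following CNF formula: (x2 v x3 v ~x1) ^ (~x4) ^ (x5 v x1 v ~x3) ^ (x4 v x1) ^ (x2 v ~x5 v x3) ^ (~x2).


A unit clause contains exactly one literal.
Unit clauses found: (~x4), (~x2).
Count = 2.

2


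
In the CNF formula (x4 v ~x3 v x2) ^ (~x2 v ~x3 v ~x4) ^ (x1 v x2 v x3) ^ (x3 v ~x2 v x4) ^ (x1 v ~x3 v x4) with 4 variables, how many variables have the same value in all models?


Find all satisfying assignments: 7 model(s).
Check which variables have the same value in every model.
No variable is fixed across all models.
Backbone size = 0.

0


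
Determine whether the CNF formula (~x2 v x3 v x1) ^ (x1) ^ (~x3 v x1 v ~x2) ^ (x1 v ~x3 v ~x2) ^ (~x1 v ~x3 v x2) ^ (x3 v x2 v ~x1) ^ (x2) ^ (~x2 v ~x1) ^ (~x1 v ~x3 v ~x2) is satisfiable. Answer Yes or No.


Check all 8 possible truth assignments.
Number of satisfying assignments found: 0.
The formula is unsatisfiable.

No


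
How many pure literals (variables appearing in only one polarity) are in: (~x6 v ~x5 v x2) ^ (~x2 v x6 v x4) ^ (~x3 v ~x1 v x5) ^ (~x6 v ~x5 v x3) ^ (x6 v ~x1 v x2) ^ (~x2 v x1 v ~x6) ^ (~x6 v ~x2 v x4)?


A pure literal appears in only one polarity across all clauses.
Pure literals: x4 (positive only).
Count = 1.

1


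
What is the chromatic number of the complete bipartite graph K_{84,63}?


K_{84,63} is bipartite by definition: the two parts are independent sets, with every edge crossing between them.
Color all vertices in one part with color 1 and all vertices in the other part with color 2.
Since the graph has at least one edge, one color does not suffice.
Chromatic number = 2.

2


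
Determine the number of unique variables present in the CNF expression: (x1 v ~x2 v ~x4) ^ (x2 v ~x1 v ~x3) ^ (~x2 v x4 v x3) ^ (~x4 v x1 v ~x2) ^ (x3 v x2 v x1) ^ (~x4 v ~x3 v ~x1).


Identify each distinct variable in the formula.
Variables found: x1, x2, x3, x4.
Total distinct variables = 4.

4


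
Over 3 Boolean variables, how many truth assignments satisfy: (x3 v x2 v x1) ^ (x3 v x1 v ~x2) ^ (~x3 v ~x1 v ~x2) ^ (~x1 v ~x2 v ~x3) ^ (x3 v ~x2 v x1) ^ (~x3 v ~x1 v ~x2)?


Enumerate all 8 truth assignments over 3 variables.
Test each against every clause.
Satisfying assignments found: 5.

5


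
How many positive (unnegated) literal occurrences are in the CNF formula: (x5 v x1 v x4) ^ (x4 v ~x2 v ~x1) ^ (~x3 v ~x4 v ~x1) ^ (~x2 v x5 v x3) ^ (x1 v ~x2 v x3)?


Scan each clause for unnegated literals.
Clause 1: 3 positive; Clause 2: 1 positive; Clause 3: 0 positive; Clause 4: 2 positive; Clause 5: 2 positive.
Total positive literal occurrences = 8.

8


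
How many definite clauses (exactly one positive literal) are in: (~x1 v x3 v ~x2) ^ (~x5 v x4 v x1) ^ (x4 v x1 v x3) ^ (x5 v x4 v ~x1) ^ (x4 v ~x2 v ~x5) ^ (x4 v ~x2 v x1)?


A definite clause has exactly one positive literal.
Clause 1: 1 positive -> definite
Clause 2: 2 positive -> not definite
Clause 3: 3 positive -> not definite
Clause 4: 2 positive -> not definite
Clause 5: 1 positive -> definite
Clause 6: 2 positive -> not definite
Definite clause count = 2.

2


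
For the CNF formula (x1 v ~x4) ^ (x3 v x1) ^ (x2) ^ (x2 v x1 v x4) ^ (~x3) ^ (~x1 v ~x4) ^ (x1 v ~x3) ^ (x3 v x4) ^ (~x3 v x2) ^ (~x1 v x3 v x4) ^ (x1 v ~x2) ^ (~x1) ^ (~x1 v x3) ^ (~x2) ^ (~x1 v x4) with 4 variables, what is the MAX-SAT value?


Enumerate all 16 truth assignments.
For each, count how many of the 15 clauses are satisfied.
The formula is not fully satisfiable, so the maximum is below 15.
Maximum simultaneously satisfiable clauses = 12.

12


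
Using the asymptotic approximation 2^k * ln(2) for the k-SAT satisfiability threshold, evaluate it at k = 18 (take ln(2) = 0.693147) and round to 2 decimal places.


Using the asymptotic formula: threshold ~ 2^k * ln(2).
2^18 = 262144.
262144 * 0.693147 = 181704.33.

181704.33


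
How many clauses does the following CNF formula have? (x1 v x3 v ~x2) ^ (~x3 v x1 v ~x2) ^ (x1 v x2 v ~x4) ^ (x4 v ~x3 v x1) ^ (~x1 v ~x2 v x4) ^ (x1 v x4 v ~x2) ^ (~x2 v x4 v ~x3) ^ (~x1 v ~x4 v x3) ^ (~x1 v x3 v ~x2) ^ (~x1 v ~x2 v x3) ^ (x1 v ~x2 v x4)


Each group enclosed in parentheses joined by ^ is one clause.
Counting the conjuncts: 11 clauses.

11


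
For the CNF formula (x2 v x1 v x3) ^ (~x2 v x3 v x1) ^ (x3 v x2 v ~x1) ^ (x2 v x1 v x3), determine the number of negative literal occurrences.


Scan each clause for negated literals.
Clause 1: 0 negative; Clause 2: 1 negative; Clause 3: 1 negative; Clause 4: 0 negative.
Total negative literal occurrences = 2.

2


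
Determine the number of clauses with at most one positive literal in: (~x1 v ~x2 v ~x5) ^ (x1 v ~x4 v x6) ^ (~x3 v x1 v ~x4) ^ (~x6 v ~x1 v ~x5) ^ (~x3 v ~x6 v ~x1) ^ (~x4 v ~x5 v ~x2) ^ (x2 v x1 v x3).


A Horn clause has at most one positive literal.
Clause 1: 0 positive lit(s) -> Horn
Clause 2: 2 positive lit(s) -> not Horn
Clause 3: 1 positive lit(s) -> Horn
Clause 4: 0 positive lit(s) -> Horn
Clause 5: 0 positive lit(s) -> Horn
Clause 6: 0 positive lit(s) -> Horn
Clause 7: 3 positive lit(s) -> not Horn
Total Horn clauses = 5.

5


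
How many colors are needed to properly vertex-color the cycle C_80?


A cycle on an even number of vertices is bipartite: alternate two colors around the cycle.
Since 80 is even, two colors suffice, and at least two are needed because the graph has edges.
Chromatic number = 2.

2


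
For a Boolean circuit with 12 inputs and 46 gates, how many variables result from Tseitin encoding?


The Tseitin transformation introduces one auxiliary variable per gate.
Total variables = inputs + gates = 12 + 46 = 58.

58


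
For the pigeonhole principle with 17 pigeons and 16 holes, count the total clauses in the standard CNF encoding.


The PHP encoding has two parts:
1) At-least-one-hole clauses: 17 (one per pigeon, each with 16 literals).
2) At-most-one-pigeon-per-hole clauses: 16 holes * C(17,2) = 16 * 136 = 2176.
Total clauses = 17 + 2176 = 2193.

2193


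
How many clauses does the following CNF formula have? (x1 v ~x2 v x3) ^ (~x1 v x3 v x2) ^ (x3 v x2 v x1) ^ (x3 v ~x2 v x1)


Each group enclosed in parentheses joined by ^ is one clause.
Counting the conjuncts: 4 clauses.

4


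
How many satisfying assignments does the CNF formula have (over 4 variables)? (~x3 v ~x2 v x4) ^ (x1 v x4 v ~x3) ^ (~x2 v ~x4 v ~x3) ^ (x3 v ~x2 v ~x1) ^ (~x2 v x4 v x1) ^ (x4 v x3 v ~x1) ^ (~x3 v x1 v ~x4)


Enumerate all 16 truth assignments over 4 variables.
Test each against every clause.
Satisfying assignments found: 6.

6


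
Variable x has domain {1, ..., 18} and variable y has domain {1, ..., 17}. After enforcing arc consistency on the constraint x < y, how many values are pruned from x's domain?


For the constraint x < y, x needs a supporting value in y's domain.
x can be at most 16 (one less than y's maximum).
Valid x values from domain: 16 out of 18.
Pruned = 18 - 16 = 2.

2
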